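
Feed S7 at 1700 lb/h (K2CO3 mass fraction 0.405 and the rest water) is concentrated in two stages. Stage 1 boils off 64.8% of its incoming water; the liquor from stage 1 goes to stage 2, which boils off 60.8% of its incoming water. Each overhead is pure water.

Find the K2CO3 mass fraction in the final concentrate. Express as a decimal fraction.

0.831

water in feed = 1700×0.595 = 1011.5 lb/h.
After stage 1: water left = (1−0.648)×1011.5 = 356.05; stream total = 1044.5 lb/h.
After stage 2: water left = (1−0.608)×356.05 = 139.57; final concentrate = 828.07 lb/h.
K2CO3 fraction = 688.5/828.07 = 0.831.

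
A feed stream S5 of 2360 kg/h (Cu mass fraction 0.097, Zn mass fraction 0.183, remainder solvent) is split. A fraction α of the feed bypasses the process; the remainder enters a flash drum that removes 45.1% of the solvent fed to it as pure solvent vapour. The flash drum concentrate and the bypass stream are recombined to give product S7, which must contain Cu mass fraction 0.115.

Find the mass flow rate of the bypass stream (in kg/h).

1222 kg/h

All 2360×0.097 = 228.92 kg/h of Cu reaches S7, so S7 = 228.92/0.115 = 1990.6 kg/h and vapour = 369.39 kg/h.
The evaporator receives (1−α)·2360 of feed at 0.720 solvent and removes 0.451 of that solvent:
0.451×0.720×(1−α)×2360 = 369.39
(1−α) = 369.39/766.34 = 0.4820;  α = 0.5180.
Bypass flow = 0.5180×2360 = 1222.4 kg/h.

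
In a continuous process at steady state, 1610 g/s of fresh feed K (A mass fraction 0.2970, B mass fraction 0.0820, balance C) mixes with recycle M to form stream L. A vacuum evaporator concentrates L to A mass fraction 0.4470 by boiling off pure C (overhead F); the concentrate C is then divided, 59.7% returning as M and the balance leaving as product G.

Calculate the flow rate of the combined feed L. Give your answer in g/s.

3195 g/s

Overall A balance (none leaves overhead): A in fresh feed = A in product, i.e. 1610×0.297 = (1−0.597)·C·0.447.
C = 478.17/(0.447×0.403) = 2654.4 g/s.
Recycle M = 0.597×2654.4 = 1584.7 g/s.
Combined feed L = 1610 + 1584.7 = 3194.7 g/s.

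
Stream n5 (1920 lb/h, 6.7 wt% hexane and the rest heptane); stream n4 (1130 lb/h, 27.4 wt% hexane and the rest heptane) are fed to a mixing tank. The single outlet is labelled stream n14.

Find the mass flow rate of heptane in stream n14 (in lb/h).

heptane out = heptane in = 1920×0.933 + 1130×0.726 = 2611.7 lb/h.

2612 lb/h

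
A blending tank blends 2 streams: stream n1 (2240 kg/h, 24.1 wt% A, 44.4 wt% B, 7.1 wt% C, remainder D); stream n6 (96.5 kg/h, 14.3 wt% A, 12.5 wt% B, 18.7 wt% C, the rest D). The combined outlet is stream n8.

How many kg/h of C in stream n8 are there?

C out = C in = 2240×0.071 + 96.5×0.187 = 177.09 kg/h.

177.1 kg/h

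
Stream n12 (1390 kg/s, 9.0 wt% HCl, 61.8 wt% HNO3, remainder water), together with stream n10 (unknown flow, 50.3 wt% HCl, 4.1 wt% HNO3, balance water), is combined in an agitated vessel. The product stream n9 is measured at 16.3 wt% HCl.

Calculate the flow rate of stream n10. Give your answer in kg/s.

298.4 kg/s

Let n10 be the unknown flow. Total out = 1390 + n10.
HCl balance: 125.1 + 0.503·n10 = 0.163·(1390 + n10)
(0.503 − 0.163)·n10 = 0.163×1390 − 125.1 = 101.47
n10 = 101.47 / 0.340 = 298.44 kg/s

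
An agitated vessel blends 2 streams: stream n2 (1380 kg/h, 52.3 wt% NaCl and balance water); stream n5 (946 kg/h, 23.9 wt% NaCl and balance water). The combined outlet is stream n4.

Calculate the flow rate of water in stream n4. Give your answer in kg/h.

water out = water in = 1380×0.477 + 946×0.761 = 1378.2 kg/h.

1378 kg/h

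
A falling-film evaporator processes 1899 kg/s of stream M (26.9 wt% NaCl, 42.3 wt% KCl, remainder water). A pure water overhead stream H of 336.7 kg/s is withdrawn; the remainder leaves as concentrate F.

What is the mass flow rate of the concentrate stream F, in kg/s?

Concentrate = 1899 − 336.7 = 1562.3 kg/s.

1562 kg/s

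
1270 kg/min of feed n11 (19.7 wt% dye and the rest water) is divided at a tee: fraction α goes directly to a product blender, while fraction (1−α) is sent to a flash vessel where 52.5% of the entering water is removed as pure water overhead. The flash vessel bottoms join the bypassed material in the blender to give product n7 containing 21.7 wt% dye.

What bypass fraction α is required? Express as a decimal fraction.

All 1270×0.197 = 250.19 kg/min of dye reaches n7, so n7 = 250.19/0.217 = 1152.9 kg/min and vapour = 117.05 kg/min.
The evaporator receives (1−α)·1270 of feed at 0.803 water and removes 0.525 of that water:
0.525×0.803×(1−α)×1270 = 117.05
(1−α) = 117.05/535.4 = 0.2186;  α = 0.7814.

0.781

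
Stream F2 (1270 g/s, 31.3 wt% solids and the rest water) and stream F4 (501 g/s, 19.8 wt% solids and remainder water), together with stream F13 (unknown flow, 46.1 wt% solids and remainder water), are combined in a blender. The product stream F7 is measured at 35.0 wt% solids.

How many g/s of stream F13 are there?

Let F13 be the unknown flow. Total out = 1771 + F13.
solids balance: 496.71 + 0.461·F13 = 0.350·(1771 + F13)
(0.461 − 0.350)·F13 = 0.350×1771 − 496.71 = 123.14
F13 = 123.14 / 0.111 = 1109.4 g/s

1109 g/s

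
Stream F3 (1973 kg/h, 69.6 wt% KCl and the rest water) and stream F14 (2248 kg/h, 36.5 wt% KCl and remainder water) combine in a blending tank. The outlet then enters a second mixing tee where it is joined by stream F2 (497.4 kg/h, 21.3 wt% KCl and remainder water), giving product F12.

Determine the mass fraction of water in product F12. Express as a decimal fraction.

0.513

Overall, product flow = 4718.4 kg/h.
water in = 1973×0.304 + 2248×0.635 + 497.4×0.787 = 2418.7 kg/h.
water fraction in F12 = 0.513.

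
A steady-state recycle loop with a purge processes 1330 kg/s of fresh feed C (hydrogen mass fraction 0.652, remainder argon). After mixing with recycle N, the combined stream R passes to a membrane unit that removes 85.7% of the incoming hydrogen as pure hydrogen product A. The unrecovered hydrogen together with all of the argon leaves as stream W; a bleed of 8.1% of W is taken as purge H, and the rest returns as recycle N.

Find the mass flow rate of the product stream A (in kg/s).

hydrogen in R: m_A = 1330×0.652 + (1−0.081)·(1−0.857)·m_A, so m_A = 867.16/0.8686 = 998.36 kg/s.
Product A = 0.857×998.36 = 855.6 kg/s.

855.6 kg/s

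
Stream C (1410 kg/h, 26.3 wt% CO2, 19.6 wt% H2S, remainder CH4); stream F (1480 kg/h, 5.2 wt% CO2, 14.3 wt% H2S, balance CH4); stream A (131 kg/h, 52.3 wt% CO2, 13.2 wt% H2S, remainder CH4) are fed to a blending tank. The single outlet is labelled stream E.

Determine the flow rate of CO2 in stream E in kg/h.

CO2 out = CO2 in = 1410×0.263 + 1480×0.052 + 131×0.523 = 516.3 kg/h.

516.3 kg/h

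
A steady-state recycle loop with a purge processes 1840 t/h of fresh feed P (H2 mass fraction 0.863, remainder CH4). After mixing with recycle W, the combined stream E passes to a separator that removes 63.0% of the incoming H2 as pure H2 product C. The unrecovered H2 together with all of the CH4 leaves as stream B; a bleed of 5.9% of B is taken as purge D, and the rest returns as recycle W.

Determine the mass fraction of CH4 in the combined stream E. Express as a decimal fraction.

CH4 enters only via P and leaves only via the purge: 1840×0.137 = 0.059×(CH4 in B), and the separator passes all CH4, so CH4 in E = CH4 in B = 4272.5 t/h.
H2 in E: m_A = 1840×0.863 + (1−0.059)·(1−0.630)·m_A, so m_A = 1587.9/0.6518 = 2436.1 t/h.
E = 2436.1 + 4272.5 = 6708.6 t/h.
CH4 fraction in E = 4272.5/6708.6 = 0.637.

0.637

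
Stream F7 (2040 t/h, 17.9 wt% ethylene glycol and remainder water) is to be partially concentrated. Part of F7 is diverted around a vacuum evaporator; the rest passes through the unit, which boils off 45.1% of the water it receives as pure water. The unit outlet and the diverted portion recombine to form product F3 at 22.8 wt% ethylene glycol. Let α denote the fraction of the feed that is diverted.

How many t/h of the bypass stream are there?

All 2040×0.179 = 365.16 t/h of ethylene glycol reaches F3, so F3 = 365.16/0.228 = 1601.6 t/h and vapour = 438.42 t/h.
The evaporator receives (1−α)·2040 of feed at 0.821 water and removes 0.451 of that water:
0.451×0.821×(1−α)×2040 = 438.42
(1−α) = 438.42/755.35 = 0.5804;  α = 0.4196.
Bypass flow = 0.4196×2040 = 855.95 t/h.

855.9 t/h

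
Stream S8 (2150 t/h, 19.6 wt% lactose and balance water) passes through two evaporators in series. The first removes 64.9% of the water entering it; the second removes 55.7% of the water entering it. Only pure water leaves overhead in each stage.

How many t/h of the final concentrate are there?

690.2 t/h

water in feed = 2150×0.804 = 1728.6 t/h.
After stage 1: water left = (1−0.649)×1728.6 = 606.74; stream total = 1028.1 t/h.
After stage 2: water left = (1−0.557)×606.74 = 268.79; final concentrate = 690.19 t/h.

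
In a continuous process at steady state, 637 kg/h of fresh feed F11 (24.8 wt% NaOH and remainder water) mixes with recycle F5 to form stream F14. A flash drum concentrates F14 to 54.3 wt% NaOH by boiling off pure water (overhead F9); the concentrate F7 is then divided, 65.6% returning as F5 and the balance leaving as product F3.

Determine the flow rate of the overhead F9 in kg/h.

Overall NaOH balance (none leaves overhead): NaOH in fresh feed = NaOH in product, i.e. 637×0.248 = (1−0.656)·F7·0.543.
F7 = 157.98/(0.543×0.344) = 845.73 kg/h.
Recycle F5 = 0.656×845.73 = 554.8 kg/h.
Combined feed F14 = 637 + 554.8 = 1191.8 kg/h.
Overhead F9 = F14 − F7 = 1191.8 − 845.73 = 346.07 kg/h.

346.1 kg/h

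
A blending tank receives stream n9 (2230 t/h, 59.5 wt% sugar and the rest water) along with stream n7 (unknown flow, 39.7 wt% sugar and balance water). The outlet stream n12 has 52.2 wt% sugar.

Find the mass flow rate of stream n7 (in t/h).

Let n7 be the unknown flow. Total out = 2230 + n7.
sugar balance: 1326.8 + 0.397·n7 = 0.522·(2230 + n7)
(0.397 − 0.522)·n7 = 0.522×2230 − 1326.8 = -162.79
n7 = -162.79 / -0.125 = 1302.3 t/h

1302 t/h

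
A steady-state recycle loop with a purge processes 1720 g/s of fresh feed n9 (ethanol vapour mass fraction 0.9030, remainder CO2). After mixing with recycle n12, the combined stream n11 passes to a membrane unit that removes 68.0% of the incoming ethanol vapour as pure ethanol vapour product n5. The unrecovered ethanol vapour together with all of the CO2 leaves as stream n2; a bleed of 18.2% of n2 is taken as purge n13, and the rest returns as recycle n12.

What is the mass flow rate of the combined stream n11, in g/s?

3021 g/s

CO2 enters only via n9 and leaves only via the purge: 1720×0.097 = 0.182×(CO2 in n2), and the membrane unit passes all CO2, so CO2 in n11 = CO2 in n2 = 916.7 g/s.
ethanol vapour in n11: m_A = 1720×0.903 + (1−0.182)·(1−0.680)·m_A, so m_A = 1553.2/0.7382 = 2103.9 g/s.
n11 = 2103.9 + 916.7 = 3020.6 g/s.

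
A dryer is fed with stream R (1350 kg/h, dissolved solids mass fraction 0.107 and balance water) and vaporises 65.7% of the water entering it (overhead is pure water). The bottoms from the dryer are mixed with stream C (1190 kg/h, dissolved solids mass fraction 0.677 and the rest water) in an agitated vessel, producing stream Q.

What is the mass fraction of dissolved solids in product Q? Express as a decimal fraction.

Vapour removed = 0.657×0.893×1350 = 792.05 kg/h; concentrate = 557.95 kg/h.
dissolved solids reaching the mixer = 144.45 (from concentrate) + 1190×0.677 = 950.08 kg/h.
Product flow = 557.95 + 1190 = 1748 kg/h; dissolved solids fraction = 0.544.

0.544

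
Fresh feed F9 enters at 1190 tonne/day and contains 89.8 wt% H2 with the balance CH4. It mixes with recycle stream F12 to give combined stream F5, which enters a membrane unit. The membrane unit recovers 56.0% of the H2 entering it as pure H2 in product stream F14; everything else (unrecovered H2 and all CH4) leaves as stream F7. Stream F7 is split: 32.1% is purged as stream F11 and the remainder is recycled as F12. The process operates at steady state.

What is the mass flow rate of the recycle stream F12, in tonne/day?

CH4 enters only via F9 and leaves only via the purge: 1190×0.102 = 0.321×(CH4 in F7), and the membrane unit passes all CH4, so CH4 in F5 = CH4 in F7 = 378.13 tonne/day.
H2 in F5: m_A = 1190×0.898 + (1−0.321)·(1−0.560)·m_A, so m_A = 1068.6/0.7012 = 1523.9 tonne/day.
F7 = (1−0.560)×1523.9 + 378.13 = 1048.6 tonne/day.
Recycle F12 = (1−0.321)×1048.6 = 712.03 tonne/day.

712 tonne/day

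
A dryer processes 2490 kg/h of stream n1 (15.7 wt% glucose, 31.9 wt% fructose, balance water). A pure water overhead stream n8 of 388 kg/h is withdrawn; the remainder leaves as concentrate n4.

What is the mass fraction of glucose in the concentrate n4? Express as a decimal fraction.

0.186

glucose is not removed: 2490×0.157 = 390.93 kg/h of glucose enters n4.
Concentrate = 2490 − 388 = 2102 kg/h.
Mass fraction = 390.93/2102 = 0.186.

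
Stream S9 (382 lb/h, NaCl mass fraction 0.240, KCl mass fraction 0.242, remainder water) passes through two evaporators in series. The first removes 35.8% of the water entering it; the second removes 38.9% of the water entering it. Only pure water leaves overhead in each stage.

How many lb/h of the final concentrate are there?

water in feed = 382×0.518 = 197.88 lb/h.
After stage 1: water left = (1−0.358)×197.88 = 127.04; stream total = 311.16 lb/h.
After stage 2: water left = (1−0.389)×127.04 = 77.619; final concentrate = 261.74 lb/h.

261.7 lb/h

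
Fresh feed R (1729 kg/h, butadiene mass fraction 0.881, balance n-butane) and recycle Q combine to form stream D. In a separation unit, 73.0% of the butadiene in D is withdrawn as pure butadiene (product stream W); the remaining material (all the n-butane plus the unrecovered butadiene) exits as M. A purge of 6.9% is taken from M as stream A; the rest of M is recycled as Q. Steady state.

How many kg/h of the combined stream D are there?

5017 kg/h

n-butane enters only via R and leaves only via the purge: 1729×0.119 = 0.069×(n-butane in M), and the separation unit passes all n-butane, so n-butane in D = n-butane in M = 2981.9 kg/h.
butadiene in D: m_A = 1729×0.881 + (1−0.069)·(1−0.730)·m_A, so m_A = 1523.2/0.7486 = 2034.7 kg/h.
D = 2034.7 + 2981.9 = 5016.6 kg/h.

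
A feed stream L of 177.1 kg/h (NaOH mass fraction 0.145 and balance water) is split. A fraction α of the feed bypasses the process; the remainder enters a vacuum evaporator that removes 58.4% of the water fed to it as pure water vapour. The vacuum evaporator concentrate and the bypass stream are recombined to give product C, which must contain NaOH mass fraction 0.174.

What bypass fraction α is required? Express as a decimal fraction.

All 177.1×0.145 = 25.679 kg/h of NaOH reaches C, so C = 25.679/0.174 = 147.58 kg/h and vapour = 29.517 kg/h.
The evaporator receives (1−α)·177.1 of feed at 0.855 water and removes 0.584 of that water:
0.584×0.855×(1−α)×177.1 = 29.517
(1−α) = 29.517/88.43 = 0.3338;  α = 0.6662.

0.666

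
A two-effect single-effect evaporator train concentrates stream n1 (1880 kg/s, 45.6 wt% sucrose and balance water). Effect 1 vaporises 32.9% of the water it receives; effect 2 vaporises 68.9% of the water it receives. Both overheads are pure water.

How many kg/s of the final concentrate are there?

water in feed = 1880×0.544 = 1022.7 kg/s.
After stage 1: water left = (1−0.329)×1022.7 = 686.25; stream total = 1543.5 kg/s.
After stage 2: water left = (1−0.689)×686.25 = 213.42; final concentrate = 1070.7 kg/s.

1071 kg/s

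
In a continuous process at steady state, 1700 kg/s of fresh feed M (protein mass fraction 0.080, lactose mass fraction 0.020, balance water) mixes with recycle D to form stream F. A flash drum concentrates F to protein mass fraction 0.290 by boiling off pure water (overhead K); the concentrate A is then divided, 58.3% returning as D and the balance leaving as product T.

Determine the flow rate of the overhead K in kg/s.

Overall protein balance (none leaves overhead): protein in fresh feed = protein in product, i.e. 1700×0.080 = (1−0.583)·A·0.290.
A = 136/(0.290×0.417) = 1124.6 kg/s.
Recycle D = 0.583×1124.6 = 655.65 kg/s.
Combined feed F = 1700 + 655.65 = 2355.7 kg/s.
Overhead K = F − A = 2355.7 − 1124.6 = 1231 kg/s.

1231 kg/s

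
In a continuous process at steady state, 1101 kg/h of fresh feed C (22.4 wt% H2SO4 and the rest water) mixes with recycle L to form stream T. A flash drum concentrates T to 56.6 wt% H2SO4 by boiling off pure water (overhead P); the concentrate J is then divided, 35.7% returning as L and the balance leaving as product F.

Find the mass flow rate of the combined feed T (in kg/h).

Overall H2SO4 balance (none leaves overhead): H2SO4 in fresh feed = H2SO4 in product, i.e. 1101×0.224 = (1−0.357)·J·0.566.
J = 246.62/(0.566×0.643) = 677.65 kg/h.
Recycle L = 0.357×677.65 = 241.92 kg/h.
Combined feed T = 1101 + 241.92 = 1342.9 kg/h.

1343 kg/h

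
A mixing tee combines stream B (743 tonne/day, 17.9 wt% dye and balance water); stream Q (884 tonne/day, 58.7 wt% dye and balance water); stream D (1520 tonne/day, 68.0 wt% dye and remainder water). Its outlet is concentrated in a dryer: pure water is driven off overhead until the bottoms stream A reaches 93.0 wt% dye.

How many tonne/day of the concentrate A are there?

1812 tonne/day

dye entering = 743×0.179 + 884×0.587 + 1520×0.680 = 1685.5 tonne/day.
All dye reports to A, so A = 1685.5/0.930 = 1812.4 tonne/day.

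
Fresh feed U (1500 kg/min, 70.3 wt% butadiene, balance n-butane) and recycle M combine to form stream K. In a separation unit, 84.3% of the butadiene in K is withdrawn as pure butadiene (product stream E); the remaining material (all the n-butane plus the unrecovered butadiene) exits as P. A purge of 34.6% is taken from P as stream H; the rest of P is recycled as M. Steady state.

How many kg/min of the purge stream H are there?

509.3 kg/min

n-butane enters only via U and leaves only via the purge: 1500×0.297 = 0.346×(n-butane in P), and the separation unit passes all n-butane, so n-butane in K = n-butane in P = 1287.6 kg/min.
butadiene in K: m_A = 1500×0.703 + (1−0.346)·(1−0.843)·m_A, so m_A = 1054.5/0.8973 = 1175.2 kg/min.
P = (1−0.843)×1175.2 + 1287.6 = 1472.1 kg/min.
Purge H = 0.346×1472.1 = 509.34 kg/min.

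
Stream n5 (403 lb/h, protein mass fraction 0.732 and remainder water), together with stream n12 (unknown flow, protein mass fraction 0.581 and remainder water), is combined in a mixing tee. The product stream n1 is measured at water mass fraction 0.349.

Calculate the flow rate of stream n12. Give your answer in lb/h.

Let n12 be the unknown flow. Total out = 403 + n12.
water balance: 108 + 0.419·n12 = 0.349·(403 + n12)
(0.419 − 0.349)·n12 = 0.349×403 − 108 = 32.643
n12 = 32.643 / 0.070 = 466.33 lb/h

466.3 lb/h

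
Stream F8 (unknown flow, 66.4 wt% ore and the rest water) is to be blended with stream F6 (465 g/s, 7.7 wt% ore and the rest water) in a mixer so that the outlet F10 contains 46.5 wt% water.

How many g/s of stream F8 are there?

Let F8 be the unknown flow. Total out = 465 + F8.
water balance: 429.19 + 0.336·F8 = 0.465·(465 + F8)
(0.336 − 0.465)·F8 = 0.465×465 − 429.19 = -212.97
F8 = -212.97 / -0.129 = 1650.9 g/s

1651 g/s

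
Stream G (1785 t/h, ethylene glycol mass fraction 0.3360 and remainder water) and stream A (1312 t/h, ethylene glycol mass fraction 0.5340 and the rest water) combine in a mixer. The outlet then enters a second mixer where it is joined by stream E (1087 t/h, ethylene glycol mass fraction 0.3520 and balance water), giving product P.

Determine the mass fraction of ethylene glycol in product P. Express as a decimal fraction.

Overall, product flow = 4184 t/h.
ethylene glycol in = 1785×0.336 + 1312×0.534 + 1087×0.352 = 1683 t/h.
ethylene glycol fraction in P = 0.4022.

0.4022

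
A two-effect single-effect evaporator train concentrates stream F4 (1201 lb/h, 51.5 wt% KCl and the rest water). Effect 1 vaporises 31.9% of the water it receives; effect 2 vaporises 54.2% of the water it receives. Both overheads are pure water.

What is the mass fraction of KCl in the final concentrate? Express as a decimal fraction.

0.773

water in feed = 1201×0.485 = 582.49 lb/h.
After stage 1: water left = (1−0.319)×582.49 = 396.67; stream total = 1015.2 lb/h.
After stage 2: water left = (1−0.542)×396.67 = 181.68; final concentrate = 800.19 lb/h.
KCl fraction = 618.51/800.19 = 0.773.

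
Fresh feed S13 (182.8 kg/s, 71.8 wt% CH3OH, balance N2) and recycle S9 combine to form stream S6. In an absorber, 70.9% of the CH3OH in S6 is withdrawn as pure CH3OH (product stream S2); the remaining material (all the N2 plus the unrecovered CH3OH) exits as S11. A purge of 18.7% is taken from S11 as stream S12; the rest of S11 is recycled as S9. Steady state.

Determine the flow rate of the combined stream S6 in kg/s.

447.6 kg/s

N2 enters only via S13 and leaves only via the purge: 182.8×0.282 = 0.187×(N2 in S11), and the absorber passes all N2, so N2 in S6 = N2 in S11 = 275.67 kg/s.
CH3OH in S6: m_A = 182.8×0.718 + (1−0.187)·(1−0.709)·m_A, so m_A = 131.25/0.7634 = 171.92 kg/s.
S6 = 171.92 + 275.67 = 447.59 kg/s.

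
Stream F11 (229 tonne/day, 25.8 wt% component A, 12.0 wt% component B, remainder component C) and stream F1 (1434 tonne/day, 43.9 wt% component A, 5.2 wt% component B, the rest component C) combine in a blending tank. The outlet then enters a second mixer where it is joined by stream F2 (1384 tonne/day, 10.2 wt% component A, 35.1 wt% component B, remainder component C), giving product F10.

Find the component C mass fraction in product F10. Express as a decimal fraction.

0.535

Overall, product flow = 3047 tonne/day.
component C in = 229×0.622 + 1434×0.509 + 1384×0.547 = 1629.4 tonne/day.
component C fraction in F10 = 0.535.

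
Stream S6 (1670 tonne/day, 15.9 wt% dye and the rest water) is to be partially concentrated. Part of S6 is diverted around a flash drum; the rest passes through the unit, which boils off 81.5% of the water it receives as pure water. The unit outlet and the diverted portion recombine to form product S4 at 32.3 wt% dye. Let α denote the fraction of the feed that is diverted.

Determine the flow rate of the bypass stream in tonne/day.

All 1670×0.159 = 265.53 tonne/day of dye reaches S4, so S4 = 265.53/0.323 = 822.07 tonne/day and vapour = 847.93 tonne/day.
The evaporator receives (1−α)·1670 of feed at 0.841 water and removes 0.815 of that water:
0.815×0.841×(1−α)×1670 = 847.93
(1−α) = 847.93/1144.6 = 0.7408;  α = 0.2592.
Bypass flow = 0.2592×1670 = 432.9 tonne/day.

432.9 tonne/day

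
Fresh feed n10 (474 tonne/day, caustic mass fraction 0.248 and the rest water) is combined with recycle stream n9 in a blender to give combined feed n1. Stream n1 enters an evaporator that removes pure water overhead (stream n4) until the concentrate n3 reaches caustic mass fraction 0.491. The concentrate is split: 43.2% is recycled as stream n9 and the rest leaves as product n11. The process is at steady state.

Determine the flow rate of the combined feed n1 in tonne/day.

656.1 tonne/day

Overall caustic balance (none leaves overhead): caustic in fresh feed = caustic in product, i.e. 474×0.248 = (1−0.432)·n3·0.491.
n3 = 117.55/(0.491×0.568) = 421.5 tonne/day.
Recycle n9 = 0.432×421.5 = 182.09 tonne/day.
Combined feed n1 = 474 + 182.09 = 656.09 tonne/day.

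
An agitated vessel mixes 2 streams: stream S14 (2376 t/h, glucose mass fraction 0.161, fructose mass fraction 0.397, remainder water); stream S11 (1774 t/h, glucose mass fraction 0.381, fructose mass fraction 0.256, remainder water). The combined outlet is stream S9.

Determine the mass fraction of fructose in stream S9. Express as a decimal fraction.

0.337

Total flow out = 2376 + 1774 = 4150 t/h.
fructose in = 2376×0.397 + 1774×0.256 = 1397.4 t/h.
fructose mass fraction in S9 = 1397.4/4150 = 0.337.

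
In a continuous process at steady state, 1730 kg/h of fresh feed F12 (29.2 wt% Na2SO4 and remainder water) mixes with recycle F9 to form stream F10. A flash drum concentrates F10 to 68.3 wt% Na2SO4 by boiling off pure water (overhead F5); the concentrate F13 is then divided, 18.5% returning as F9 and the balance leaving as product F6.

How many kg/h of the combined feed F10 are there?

1898 kg/h

Overall Na2SO4 balance (none leaves overhead): Na2SO4 in fresh feed = Na2SO4 in product, i.e. 1730×0.292 = (1−0.185)·F13·0.683.
F13 = 505.16/(0.683×0.815) = 907.51 kg/h.
Recycle F9 = 0.185×907.51 = 167.89 kg/h.
Combined feed F10 = 1730 + 167.89 = 1897.9 kg/h.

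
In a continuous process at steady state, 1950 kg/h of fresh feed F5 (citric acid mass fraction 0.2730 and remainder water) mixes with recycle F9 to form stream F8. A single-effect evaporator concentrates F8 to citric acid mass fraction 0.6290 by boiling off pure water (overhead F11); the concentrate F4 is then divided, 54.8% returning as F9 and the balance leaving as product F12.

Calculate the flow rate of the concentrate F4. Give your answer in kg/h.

Overall citric acid balance (none leaves overhead): citric acid in fresh feed = citric acid in product, i.e. 1950×0.273 = (1−0.548)·F4·0.629.
F4 = 532.35/(0.629×0.452) = 1872.4 kg/h.

1872 kg/h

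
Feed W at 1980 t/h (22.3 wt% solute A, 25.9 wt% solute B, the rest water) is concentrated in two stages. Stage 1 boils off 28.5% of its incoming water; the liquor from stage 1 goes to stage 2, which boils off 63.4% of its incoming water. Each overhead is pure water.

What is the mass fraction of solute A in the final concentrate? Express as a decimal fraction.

0.361

water in feed = 1980×0.518 = 1025.6 t/h.
After stage 1: water left = (1−0.285)×1025.6 = 733.33; stream total = 1687.7 t/h.
After stage 2: water left = (1−0.634)×733.33 = 268.4; final concentrate = 1222.8 t/h.
solute A fraction = 441.54/1222.8 = 0.361.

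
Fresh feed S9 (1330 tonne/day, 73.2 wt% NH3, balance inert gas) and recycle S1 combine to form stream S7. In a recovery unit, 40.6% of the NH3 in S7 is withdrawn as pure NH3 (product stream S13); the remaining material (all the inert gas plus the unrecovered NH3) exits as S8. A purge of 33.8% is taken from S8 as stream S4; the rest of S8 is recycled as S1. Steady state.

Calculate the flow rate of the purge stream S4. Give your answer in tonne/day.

inert gas enters only via S9 and leaves only via the purge: 1330×0.268 = 0.338×(inert gas in S8), and the recovery unit passes all inert gas, so inert gas in S7 = inert gas in S8 = 1054.6 tonne/day.
NH3 in S7: m_A = 1330×0.732 + (1−0.338)·(1−0.406)·m_A, so m_A = 973.56/0.6068 = 1604.5 tonne/day.
S8 = (1−0.406)×1604.5 + 1054.6 = 2007.6 tonne/day.
Purge S4 = 0.338×2007.6 = 678.58 tonne/day.

678.6 tonne/day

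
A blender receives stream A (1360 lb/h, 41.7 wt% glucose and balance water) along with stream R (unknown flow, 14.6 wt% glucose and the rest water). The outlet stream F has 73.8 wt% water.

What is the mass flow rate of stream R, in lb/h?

Let R be the unknown flow. Total out = 1360 + R.
water balance: 792.88 + 0.854·R = 0.738·(1360 + R)
(0.854 − 0.738)·R = 0.738×1360 − 792.88 = 210.8
R = 210.8 / 0.116 = 1817.2 lb/h

1817 lb/h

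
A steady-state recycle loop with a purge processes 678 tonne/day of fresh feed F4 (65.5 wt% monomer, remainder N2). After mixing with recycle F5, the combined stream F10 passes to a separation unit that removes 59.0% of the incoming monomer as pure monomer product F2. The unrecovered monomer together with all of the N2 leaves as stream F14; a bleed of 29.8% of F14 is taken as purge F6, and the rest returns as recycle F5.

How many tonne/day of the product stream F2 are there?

367.9 tonne/day

monomer in F10: m_A = 678×0.655 + (1−0.298)·(1−0.590)·m_A, so m_A = 444.09/0.7122 = 623.56 tonne/day.
Product F2 = 0.590×623.56 = 367.9 tonne/day.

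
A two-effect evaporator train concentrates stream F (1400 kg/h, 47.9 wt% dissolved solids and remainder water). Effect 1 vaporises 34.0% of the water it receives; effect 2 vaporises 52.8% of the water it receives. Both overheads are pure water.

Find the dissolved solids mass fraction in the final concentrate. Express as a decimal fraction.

water in feed = 1400×0.521 = 729.4 kg/h.
After stage 1: water left = (1−0.340)×729.4 = 481.4; stream total = 1152 kg/h.
After stage 2: water left = (1−0.528)×481.4 = 227.22; final concentrate = 897.82 kg/h.
dissolved solids fraction = 670.6/897.82 = 0.747.

0.747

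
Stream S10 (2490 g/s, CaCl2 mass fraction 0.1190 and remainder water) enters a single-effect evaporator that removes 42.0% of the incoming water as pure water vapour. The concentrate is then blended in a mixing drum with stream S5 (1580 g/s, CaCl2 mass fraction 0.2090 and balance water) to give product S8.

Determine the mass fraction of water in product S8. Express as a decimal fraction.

Vapour removed = 0.420×0.881×2490 = 921.35 g/s; concentrate = 1568.7 g/s.
water reaching the mixer = 1272.3 (from concentrate) + 1580×0.791 = 2522.1 g/s.
Product flow = 1568.7 + 1580 = 3148.7 g/s; water fraction = 0.8010.

0.8010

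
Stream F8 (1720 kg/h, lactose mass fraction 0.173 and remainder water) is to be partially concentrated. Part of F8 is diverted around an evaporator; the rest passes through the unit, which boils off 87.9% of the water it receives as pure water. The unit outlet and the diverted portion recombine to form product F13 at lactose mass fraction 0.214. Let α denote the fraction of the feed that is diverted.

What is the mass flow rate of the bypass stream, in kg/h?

All 1720×0.173 = 297.56 kg/h of lactose reaches F13, so F13 = 297.56/0.214 = 1390.5 kg/h and vapour = 329.53 kg/h.
The evaporator receives (1−α)·1720 of feed at 0.827 water and removes 0.879 of that water:
0.879×0.827×(1−α)×1720 = 329.53
(1−α) = 329.53/1250.3 = 0.2636;  α = 0.7364.
Bypass flow = 0.7364×1720 = 1266.7 kg/h.

1267 kg/h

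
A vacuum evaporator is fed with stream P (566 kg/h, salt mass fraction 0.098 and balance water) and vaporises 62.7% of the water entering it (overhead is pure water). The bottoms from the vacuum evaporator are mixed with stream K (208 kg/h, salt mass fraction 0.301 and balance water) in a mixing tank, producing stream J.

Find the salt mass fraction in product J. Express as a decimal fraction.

0.260

Vapour removed = 0.627×0.902×566 = 320.1 kg/h; concentrate = 245.9 kg/h.
salt reaching the mixer = 55.468 (from concentrate) + 208×0.301 = 118.08 kg/h.
Product flow = 245.9 + 208 = 453.9 kg/h; salt fraction = 0.260.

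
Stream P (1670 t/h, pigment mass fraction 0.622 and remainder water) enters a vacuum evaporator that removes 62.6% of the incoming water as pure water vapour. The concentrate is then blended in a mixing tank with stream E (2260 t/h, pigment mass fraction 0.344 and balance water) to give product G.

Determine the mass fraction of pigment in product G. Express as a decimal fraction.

0.514

Vapour removed = 0.626×0.378×1670 = 395.17 t/h; concentrate = 1274.8 t/h.
pigment reaching the mixer = 1038.7 (from concentrate) + 2260×0.344 = 1816.2 t/h.
Product flow = 1274.8 + 2260 = 3534.8 t/h; pigment fraction = 0.514.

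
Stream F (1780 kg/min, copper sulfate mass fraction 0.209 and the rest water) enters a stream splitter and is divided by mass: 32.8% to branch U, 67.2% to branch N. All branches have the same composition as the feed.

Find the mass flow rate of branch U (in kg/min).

583.8 kg/min

Branch U flow = 0.328×1780 = 583.84 kg/min.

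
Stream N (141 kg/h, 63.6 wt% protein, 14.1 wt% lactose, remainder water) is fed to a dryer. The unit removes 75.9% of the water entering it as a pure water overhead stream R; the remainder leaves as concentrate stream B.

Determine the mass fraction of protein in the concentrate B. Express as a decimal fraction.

protein is not removed: 141×0.636 = 89.676 kg/h of protein enters B.
water entering = 141×0.223 = 31.443 kg/h; overhead removed = 0.759×31.443 = 23.865 kg/h.
Concentrate = 141 − 23.865 = 117.13 kg/h.
Mass fraction = 89.676/117.13 = 0.766.

0.766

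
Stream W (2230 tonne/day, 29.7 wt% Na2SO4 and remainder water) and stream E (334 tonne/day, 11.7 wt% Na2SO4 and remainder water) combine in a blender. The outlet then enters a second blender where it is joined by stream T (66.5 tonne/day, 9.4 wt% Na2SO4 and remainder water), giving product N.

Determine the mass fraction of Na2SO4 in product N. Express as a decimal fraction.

Overall, product flow = 2630.5 tonne/day.
Na2SO4 in = 2230×0.297 + 334×0.117 + 66.5×0.094 = 707.64 tonne/day.
Na2SO4 fraction in N = 0.269.

0.269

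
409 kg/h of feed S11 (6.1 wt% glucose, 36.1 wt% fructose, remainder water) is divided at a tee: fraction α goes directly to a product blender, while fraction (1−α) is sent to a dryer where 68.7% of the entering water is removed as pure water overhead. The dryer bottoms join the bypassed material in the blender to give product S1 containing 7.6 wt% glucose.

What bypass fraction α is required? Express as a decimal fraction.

0.503

All 409×0.061 = 24.949 kg/h of glucose reaches S1, so S1 = 24.949/0.076 = 328.28 kg/h and vapour = 80.724 kg/h.
The evaporator receives (1−α)·409 of feed at 0.578 water and removes 0.687 of that water:
0.687×0.578×(1−α)×409 = 80.724
(1−α) = 80.724/162.41 = 0.4970;  α = 0.5030.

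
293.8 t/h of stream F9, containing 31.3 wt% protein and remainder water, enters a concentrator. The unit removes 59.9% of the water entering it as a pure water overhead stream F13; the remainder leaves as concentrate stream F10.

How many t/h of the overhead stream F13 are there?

120.9 t/h

water entering = 293.8×0.687 = 201.84 t/h; overhead removed = 0.599×201.84 = 120.9 t/h.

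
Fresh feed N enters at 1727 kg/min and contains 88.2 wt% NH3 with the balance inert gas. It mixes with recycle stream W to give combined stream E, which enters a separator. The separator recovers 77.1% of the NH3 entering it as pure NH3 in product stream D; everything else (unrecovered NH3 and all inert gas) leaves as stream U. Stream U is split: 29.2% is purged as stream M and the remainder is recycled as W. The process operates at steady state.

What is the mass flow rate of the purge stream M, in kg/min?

325.3 kg/min

inert gas enters only via N and leaves only via the purge: 1727×0.118 = 0.292×(inert gas in U), and the separator passes all inert gas, so inert gas in E = inert gas in U = 697.9 kg/min.
NH3 in E: m_A = 1727×0.882 + (1−0.292)·(1−0.771)·m_A, so m_A = 1523.2/0.8379 = 1818 kg/min.
U = (1−0.771)×1818 + 697.9 = 1114.2 kg/min.
Purge M = 0.292×1114.2 = 325.35 kg/min.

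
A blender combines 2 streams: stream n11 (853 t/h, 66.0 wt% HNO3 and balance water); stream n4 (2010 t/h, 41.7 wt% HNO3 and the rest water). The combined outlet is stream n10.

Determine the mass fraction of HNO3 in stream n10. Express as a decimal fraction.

0.489

Total flow out = 853 + 2010 = 2863 t/h.
HNO3 in = 853×0.660 + 2010×0.417 = 1401.2 t/h.
HNO3 mass fraction in n10 = 1401.2/2863 = 0.489.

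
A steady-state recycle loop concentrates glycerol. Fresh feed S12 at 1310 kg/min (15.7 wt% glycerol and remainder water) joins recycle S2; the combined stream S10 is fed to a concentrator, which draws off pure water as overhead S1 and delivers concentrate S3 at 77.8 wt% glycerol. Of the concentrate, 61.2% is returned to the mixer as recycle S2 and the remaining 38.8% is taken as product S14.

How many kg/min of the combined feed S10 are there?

1727 kg/min

Overall glycerol balance (none leaves overhead): glycerol in fresh feed = glycerol in product, i.e. 1310×0.157 = (1−0.612)·S3·0.778.
S3 = 205.67/(0.778×0.388) = 681.33 kg/min.
Recycle S2 = 0.612×681.33 = 416.98 kg/min.
Combined feed S10 = 1310 + 416.98 = 1727 kg/min.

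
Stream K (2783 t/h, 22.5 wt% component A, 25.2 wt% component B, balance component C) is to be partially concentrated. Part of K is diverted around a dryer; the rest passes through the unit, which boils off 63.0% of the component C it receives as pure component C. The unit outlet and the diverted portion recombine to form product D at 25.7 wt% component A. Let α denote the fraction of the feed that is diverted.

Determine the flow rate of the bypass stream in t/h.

1731 t/h

All 2783×0.225 = 626.18 t/h of component A reaches D, so D = 626.18/0.257 = 2436.5 t/h and vapour = 346.52 t/h.
The evaporator receives (1−α)·2783 of feed at 0.523 component C and removes 0.630 of that component C:
0.630×0.523×(1−α)×2783 = 346.52
(1−α) = 346.52/916.97 = 0.3779;  α = 0.6221.
Bypass flow = 0.6221×2783 = 1731.3 t/h.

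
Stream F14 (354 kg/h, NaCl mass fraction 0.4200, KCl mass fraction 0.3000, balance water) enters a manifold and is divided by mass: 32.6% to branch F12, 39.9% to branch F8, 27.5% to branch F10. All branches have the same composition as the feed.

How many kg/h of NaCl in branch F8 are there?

Branch F8 total = 0.399×354 = 141.25 kg/h.
NaCl in F8 = 0.420×141.25 = 59.323 kg/h.

59.32 kg/h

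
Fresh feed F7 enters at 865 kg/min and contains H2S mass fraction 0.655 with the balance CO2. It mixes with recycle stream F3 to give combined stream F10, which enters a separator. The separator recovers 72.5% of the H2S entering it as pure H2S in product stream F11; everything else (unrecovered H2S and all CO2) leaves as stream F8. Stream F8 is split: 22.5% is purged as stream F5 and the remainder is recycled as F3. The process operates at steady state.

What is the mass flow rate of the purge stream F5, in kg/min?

343 kg/min

CO2 enters only via F7 and leaves only via the purge: 865×0.345 = 0.225×(CO2 in F8), and the separator passes all CO2, so CO2 in F10 = CO2 in F8 = 1326.3 kg/min.
H2S in F10: m_A = 865×0.655 + (1−0.225)·(1−0.725)·m_A, so m_A = 566.58/0.7869 = 720.03 kg/min.
F8 = (1−0.725)×720.03 + 1326.3 = 1524.3 kg/min.
Purge F5 = 0.225×1524.3 = 342.98 kg/min.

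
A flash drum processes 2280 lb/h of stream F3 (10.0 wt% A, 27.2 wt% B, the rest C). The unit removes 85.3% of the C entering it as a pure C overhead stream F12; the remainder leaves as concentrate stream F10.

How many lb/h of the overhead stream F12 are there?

1221 lb/h

C entering = 2280×0.628 = 1431.8 lb/h; overhead removed = 0.853×1431.8 = 1221.4 lb/h.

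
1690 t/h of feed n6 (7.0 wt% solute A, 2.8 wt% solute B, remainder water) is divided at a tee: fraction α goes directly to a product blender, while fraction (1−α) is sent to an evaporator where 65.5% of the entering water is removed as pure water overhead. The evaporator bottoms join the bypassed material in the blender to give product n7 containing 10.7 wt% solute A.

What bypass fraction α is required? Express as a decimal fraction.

0.415

All 1690×0.070 = 118.3 t/h of solute A reaches n7, so n7 = 118.3/0.107 = 1105.6 t/h and vapour = 584.39 t/h.
The evaporator receives (1−α)·1690 of feed at 0.902 water and removes 0.655 of that water:
0.655×0.902×(1−α)×1690 = 584.39
(1−α) = 584.39/998.47 = 0.5853;  α = 0.4147.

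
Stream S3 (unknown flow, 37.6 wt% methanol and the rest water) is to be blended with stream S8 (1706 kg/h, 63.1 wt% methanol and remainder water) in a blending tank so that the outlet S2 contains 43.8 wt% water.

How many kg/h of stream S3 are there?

632.9 kg/h

Let S3 be the unknown flow. Total out = 1706 + S3.
water balance: 629.51 + 0.624·S3 = 0.438·(1706 + S3)
(0.624 − 0.438)·S3 = 0.438×1706 − 629.51 = 117.71
S3 = 117.71 / 0.186 = 632.87 kg/h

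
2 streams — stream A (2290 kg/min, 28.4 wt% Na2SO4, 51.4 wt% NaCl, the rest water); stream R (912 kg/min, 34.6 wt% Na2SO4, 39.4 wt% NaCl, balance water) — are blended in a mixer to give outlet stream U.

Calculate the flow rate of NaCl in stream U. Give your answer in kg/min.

NaCl out = NaCl in = 2290×0.514 + 912×0.394 = 1536.4 kg/min.

1536 kg/min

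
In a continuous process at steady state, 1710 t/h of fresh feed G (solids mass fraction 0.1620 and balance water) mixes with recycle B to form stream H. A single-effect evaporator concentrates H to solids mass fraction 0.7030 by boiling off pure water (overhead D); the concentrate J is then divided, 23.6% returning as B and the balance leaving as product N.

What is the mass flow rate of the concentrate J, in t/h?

515.8 t/h

Overall solids balance (none leaves overhead): solids in fresh feed = solids in product, i.e. 1710×0.162 = (1−0.236)·J·0.703.
J = 277.02/(0.703×0.764) = 515.78 t/h.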